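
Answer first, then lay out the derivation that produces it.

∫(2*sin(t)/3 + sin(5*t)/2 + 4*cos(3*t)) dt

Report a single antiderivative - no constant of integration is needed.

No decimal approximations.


The answer is 4*sin(3*t)/3 - 2*cos(t)/3 - cos(5*t)/10.
Step 1. Rewrite: now ∫(2*sin(t)/3) dt + ∫(sin(5*t)/2) dt + ∫(4*cos(3*t)) dt.
Step 2. Evaluate the standard form: now -cos(5*t)/10 + ∫(2*sin(t)/3) dt + ∫(4*cos(3*t)) dt.
Step 3. Evaluate the standard form: now 4*sin(3*t)/3 - cos(5*t)/10 + ∫(2*sin(t)/3) dt.
Step 4. Evaluate the standard form: now 4*sin(3*t)/3 - 2*cos(t)/3 - cos(5*t)/10.
Answer: 4*sin(3*t)/3 - 2*cos(t)/3 - cos(5*t)/10.


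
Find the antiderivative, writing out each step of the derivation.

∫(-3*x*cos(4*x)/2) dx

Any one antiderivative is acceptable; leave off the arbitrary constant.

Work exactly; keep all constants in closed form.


Step 1. Integrate ∫(-3*x*cos(4*x)/2) dx by parts with u = x, dv = (-3*cos(4*x)/2) dx, so v = -3*sin(4*x)/8: now -3*x*sin(4*x)/8 + ∫(3*sin(4*x)/8) dx.
Step 2. Evaluate the standard form: now -3*x*sin(4*x)/8 - 3*cos(4*x)/32.
Answer: -3*x*sin(4*x)/8 - 3*cos(4*x)/32.


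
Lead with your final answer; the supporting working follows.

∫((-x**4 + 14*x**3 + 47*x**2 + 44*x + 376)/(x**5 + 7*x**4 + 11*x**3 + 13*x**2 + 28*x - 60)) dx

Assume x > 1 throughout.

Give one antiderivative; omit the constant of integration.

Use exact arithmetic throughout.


The answer is 4*log(x - 1) - 2*log(x + 3) - 3*log(x + 5) - 2*atan(x/2).
Step 1. Decompose ∫((-x**4 + 14*x**3 + 47*x**2 + 44*x + 376)/(x**5 + 7*x**4 + 11*x**3 + 13*x**2 + 28*x - 60)) dx by partial fractions, (-x**4 + 14*x**3 + 47*x**2 + 44*x + 376)/(x**5 + 7*x**4 + 11*x**3 + 13*x**2 + 28*x - 60) = -4/(x**2 + 4) - 3/(x + 5) - 2/(x + 3) + 4/(x - 1): now ∫(4/(x - 1)) dx + ∫(-2/(x + 3)) dx + ∫(-3/(x + 5)) dx + ∫(-4/(x**2 + 4)) dx.
Step 2. Evaluate the standard form [assuming x > -3]: now -2*log(x + 3) + ∫(4/(x - 1)) dx + ∫(-3/(x + 5)) dx + ∫(-4/(x**2 + 4)) dx.
Step 3. Evaluate the standard form [assuming x > -5]: now -2*log(x + 3) - 3*log(x + 5) + ∫(4/(x - 1)) dx + ∫(-4/(x**2 + 4)) dx.
Step 4. Evaluate the standard form [assuming x > 1]: now 4*log(x - 1) - 2*log(x + 3) - 3*log(x + 5) + ∫(-4/(x**2 + 4)) dx.
Step 5. Evaluate the standard form: now 4*log(x - 1) - 2*log(x + 3) - 3*log(x + 5) - 2*atan(x/2).
Answer: 4*log(x - 1) - 2*log(x + 3) - 3*log(x + 5) - 2*atan(x/2).


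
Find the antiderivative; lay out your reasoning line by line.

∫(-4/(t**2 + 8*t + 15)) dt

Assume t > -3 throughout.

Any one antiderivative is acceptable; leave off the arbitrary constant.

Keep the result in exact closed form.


Step 1. Decompose ∫(-4/(t**2 + 8*t + 15)) dt by partial fractions, -4/(t**2 + 8*t + 15) = 2/(t + 5) - 2/(t + 3): now ∫(-2/(t + 3)) dt + ∫(2/(t + 5)) dt.
Step 2. Evaluate the standard form [assuming t > -5]: now 2*log(t + 5) + ∫(-2/(t + 3)) dt.
Step 3. Evaluate the standard form [assuming t > -3]: now -2*log(t + 3) + 2*log(t + 5).
Answer: -2*log(t + 3) + 2*log(t + 5).


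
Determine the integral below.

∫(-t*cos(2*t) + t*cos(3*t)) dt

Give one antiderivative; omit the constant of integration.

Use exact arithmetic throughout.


Answer: -t*sin(2*t)/2 + t*sin(3*t)/3 - cos(2*t)/4 + cos(3*t)/9.


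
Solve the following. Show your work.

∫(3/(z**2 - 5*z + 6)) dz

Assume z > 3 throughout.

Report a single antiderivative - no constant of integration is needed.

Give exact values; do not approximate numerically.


Step 1. Decompose ∫(3/(z**2 - 5*z + 6)) dz by partial fractions, 3/(z**2 - 5*z + 6) = -3/(z - 2) + 3/(z - 3): now ∫(3/(z - 3)) dz + ∫(-3/(z - 2)) dz.
Step 2. Evaluate the standard form [assuming z > 2]: now -3*log(z - 2) + ∫(3/(z - 3)) dz.
Step 3. Evaluate the standard form [assuming z > 3]: now 3*log(z - 3) - 3*log(z - 2).
Answer: 3*log(z - 3) - 3*log(z - 2).


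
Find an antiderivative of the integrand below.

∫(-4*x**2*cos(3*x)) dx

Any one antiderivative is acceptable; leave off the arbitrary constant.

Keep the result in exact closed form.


Answer: -4*x**2*sin(3*x)/3 - 8*x*cos(3*x)/9 + 8*sin(3*x)/27.


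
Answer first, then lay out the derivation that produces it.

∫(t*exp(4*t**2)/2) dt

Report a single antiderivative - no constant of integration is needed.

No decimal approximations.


The answer is exp(4*t**2)/16.
Step 1. Substitute u = t**2, turning ∫(t*exp(4*t**2)/2) dt into ∫(exp(4*u)/4) du: now ∫(exp(4*u)/4) du.
Step 2. Evaluate the standard form: now exp(4*u)/16.
Step 3. Substitute back u = t**2: now exp(4*t**2)/16.
Answer: exp(4*t**2)/16.


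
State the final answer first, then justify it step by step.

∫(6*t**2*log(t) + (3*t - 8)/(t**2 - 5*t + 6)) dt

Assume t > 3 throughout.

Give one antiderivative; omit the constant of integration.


The answer is 2*t**3*log(t) - 2*t**3/3 + log(t - 3) + 2*log(t - 2).
Step 1. Rewrite: now ∫(6*t**2*log(t)) dt + ∫((3*t - 8)/(t**2 - 5*t + 6)) dt.
Step 2. Decompose ∫((3*t - 8)/(t**2 - 5*t + 6)) dt by partial fractions, (3*t - 8)/(t**2 - 5*t + 6) = 2/(t - 2) + 1/(t - 3): now ∫(6*t**2*log(t)) dt + ∫(1/(t - 3)) dt + ∫(2/(t - 2)) dt.
Step 3. Evaluate the standard form [assuming t > 2]: now 2*log(t - 2) + ∫(6*t**2*log(t)) dt + ∫(1/(t - 3)) dt.
Step 4. Evaluate the standard form [assuming t > 3]: now log(t - 3) + 2*log(t - 2) + ∫(6*t**2*log(t)) dt.
Step 5. Integrate ∫(6*t**2*log(t)) dt by parts with u = log(t), dv = (6*t**2) dt, so v = 2*t**3 [assuming t > 0]: now 2*t**3*log(t) + log(t - 3) + 2*log(t - 2) + ∫(-2*t**2) dt.
Step 6. Evaluate the standard form: now 2*t**3*log(t) - 2*t**3/3 + log(t - 3) + 2*log(t - 2).
Answer: 2*t**3*log(t) - 2*t**3/3 + log(t - 3) + 2*log(t - 2).


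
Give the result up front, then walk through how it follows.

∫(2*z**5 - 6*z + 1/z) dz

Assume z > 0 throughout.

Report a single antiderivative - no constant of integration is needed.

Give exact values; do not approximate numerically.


The answer is z**6/3 - 3*z**2 + log(z).
Step 1. Rewrite: now ∫(1/z) dz + ∫(-6*z) dz + ∫(2*z**5) dz.
Step 2. Evaluate the standard form [assuming z > 0]: now log(z) + ∫(-6*z) dz + ∫(2*z**5) dz.
Step 3. Evaluate the standard form: now -3*z**2 + log(z) + ∫(2*z**5) dz.
Step 4. Evaluate the standard form: now z**6/3 - 3*z**2 + log(z).
Answer: z**6/3 - 3*z**2 + log(z).


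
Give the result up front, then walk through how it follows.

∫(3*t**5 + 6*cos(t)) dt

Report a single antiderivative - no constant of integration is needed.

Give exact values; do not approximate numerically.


The answer is t**6/2 + 6*sin(t).
Step 1. Rewrite: now ∫(3*t**5) dt + ∫(6*cos(t)) dt.
Step 2. Evaluate the standard form: now t**6/2 + ∫(6*cos(t)) dt.
Step 3. Evaluate the standard form: now t**6/2 + 6*sin(t).
Answer: t**6/2 + 6*sin(t).


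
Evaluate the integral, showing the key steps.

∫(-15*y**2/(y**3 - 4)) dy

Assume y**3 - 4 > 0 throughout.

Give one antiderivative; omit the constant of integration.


Step 1. Substitute u = y**3 - 4, turning ∫(-15*y**2/(y**3 - 4)) dy into ∫(-5/u) du: now ∫(-5/u) du.
Step 2. Evaluate the standard form [assuming u > 0]: now -5*log(u).
Step 3. Substitute back u = y**3 - 4: now -5*log(y**3 - 4).
Answer: -5*log(y**3 - 4).


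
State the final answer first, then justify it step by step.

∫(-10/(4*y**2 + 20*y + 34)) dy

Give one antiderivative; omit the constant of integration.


The answer is -5*atan(2*y/3 + 5/3)/3.
Step 1. Substitute u = -2*y - 5, turning ∫(-10/(4*y**2 + 20*y + 34)) dy into ∫(5/(u**2 + 9)) du: now ∫(5/(u**2 + 9)) du.
Step 2. Evaluate the standard form: now 5*atan(u/3)/3.
Step 3. Substitute back u = -2*y - 5: now -5*atan(2*y/3 + 5/3)/3.
Answer: -5*atan(2*y/3 + 5/3)/3.


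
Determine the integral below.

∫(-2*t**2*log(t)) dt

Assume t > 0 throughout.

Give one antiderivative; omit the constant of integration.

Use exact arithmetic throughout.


Answer: -2*t**3*log(t)/3 + 2*t**3/9.


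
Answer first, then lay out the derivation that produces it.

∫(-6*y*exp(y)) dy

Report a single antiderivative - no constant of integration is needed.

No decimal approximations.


The answer is -6*y*exp(y) + 6*exp(y).
Step 1. Integrate ∫(-6*y*exp(y)) dy by parts with u = y, dv = (-6*exp(y)) dy, so v = -6*exp(y): now -6*y*exp(y) + ∫(6*exp(y)) dy.
Step 2. Evaluate the standard form: now -6*y*exp(y) + 6*exp(y).
Answer: -6*y*exp(y) + 6*exp(y).


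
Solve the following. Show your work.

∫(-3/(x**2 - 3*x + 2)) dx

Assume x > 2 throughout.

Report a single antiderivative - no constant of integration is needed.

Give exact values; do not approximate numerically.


Step 1. Decompose ∫(-3/(x**2 - 3*x + 2)) dx by partial fractions, -3/(x**2 - 3*x + 2) = 3/(x - 1) - 3/(x - 2): now ∫(-3/(x - 2)) dx + ∫(3/(x - 1)) dx.
Step 2. Evaluate the standard form [assuming x > 2]: now -3*log(x - 2) + ∫(3/(x - 1)) dx.
Step 3. Evaluate the standard form [assuming x > 1]: now -3*log(x - 2) + 3*log(x - 1).
Answer: -3*log(x - 2) + 3*log(x - 1).


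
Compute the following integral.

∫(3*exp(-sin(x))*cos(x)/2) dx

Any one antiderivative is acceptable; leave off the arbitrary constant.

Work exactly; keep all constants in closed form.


Answer: -3*exp(-sin(x))/2.


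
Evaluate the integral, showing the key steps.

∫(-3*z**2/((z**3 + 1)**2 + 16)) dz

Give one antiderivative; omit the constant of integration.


Step 1. Substitute u = z**3 + 1, turning ∫(-3*z**2/((z**3 + 1)**2 + 16)) dz into ∫(-1/(u**2 + 16)) du: now ∫(-1/(u**2 + 16)) du.
Step 2. Evaluate the standard form: now -atan(u/4)/4.
Step 3. Substitute back u = z**3 + 1: now -atan(z**3/4 + 1/4)/4.
Answer: -atan(z**3/4 + 1/4)/4.


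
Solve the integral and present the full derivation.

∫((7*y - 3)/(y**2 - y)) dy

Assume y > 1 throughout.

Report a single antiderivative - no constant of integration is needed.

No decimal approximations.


Step 1. Decompose ∫((7*y - 3)/(y**2 - y)) dy by partial fractions, (7*y - 3)/(y**2 - y) = 4/(y - 1) + 3/y: now ∫(3/y) dy + ∫(4/(y - 1)) dy.
Step 2. Evaluate the standard form [assuming y > 1]: now 4*log(y - 1) + ∫(3/y) dy.
Step 3. Evaluate the standard form [assuming y > 0]: now 3*log(y) + 4*log(y - 1).
Answer: 3*log(y) + 4*log(y - 1).


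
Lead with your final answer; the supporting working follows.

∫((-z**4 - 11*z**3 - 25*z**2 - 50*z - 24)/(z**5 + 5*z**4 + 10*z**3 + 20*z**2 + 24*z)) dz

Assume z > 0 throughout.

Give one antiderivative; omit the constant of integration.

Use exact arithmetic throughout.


The answer is -log(z) - 3*log(z + 2) + 3*log(z + 3) - 3*atan(z/2)/2.
Step 1. Decompose ∫((-z**4 - 11*z**3 - 25*z**2 - 50*z - 24)/(z**5 + 5*z**4 + 10*z**3 + 20*z**2 + 24*z)) dz by partial fractions, (-z**4 - 11*z**3 - 25*z**2 - 50*z - 24)/(z**5 + 5*z**4 + 10*z**3 + 20*z**2 + 24*z) = -3/(z**2 + 4) + 3/(z + 3) - 3/(z + 2) - 1/z: now ∫(-1/z) dz + ∫(-3/(z + 2)) dz + ∫(3/(z + 3)) dz + ∫(-3/(z**2 + 4)) dz.
Step 2. Evaluate the standard form [assuming z > 0]: now -log(z) + ∫(-3/(z + 2)) dz + ∫(3/(z + 3)) dz + ∫(-3/(z**2 + 4)) dz.
Step 3. Evaluate the standard form [assuming z > -2]: now -log(z) - 3*log(z + 2) + ∫(3/(z + 3)) dz + ∫(-3/(z**2 + 4)) dz.
Step 4. Evaluate the standard form [assuming z > -3]: now -log(z) - 3*log(z + 2) + 3*log(z + 3) + ∫(-3/(z**2 + 4)) dz.
Step 5. Evaluate the standard form: now -log(z) - 3*log(z + 2) + 3*log(z + 3) - 3*atan(z/2)/2.
Answer: -log(z) - 3*log(z + 2) + 3*log(z + 3) - 3*atan(z/2)/2.


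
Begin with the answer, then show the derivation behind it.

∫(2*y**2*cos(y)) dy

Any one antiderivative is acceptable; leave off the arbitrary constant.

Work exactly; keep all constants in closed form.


The answer is 2*y**2*sin(y) + 4*y*cos(y) - 4*sin(y).
Step 1. Integrate ∫(2*y**2*cos(y)) dy by parts with u = y**2, dv = (2*cos(y)) dy, so v = 2*sin(y): now 2*y**2*sin(y) + ∫(-4*y*sin(y)) dy.
Step 2. Integrate ∫(-4*y*sin(y)) dy by parts with u = y, dv = (-4*sin(y)) dy, so v = 4*cos(y): now 2*y**2*sin(y) + 4*y*cos(y) + ∫(-4*cos(y)) dy.
Step 3. Evaluate the standard form: now 2*y**2*sin(y) + 4*y*cos(y) - 4*sin(y).
Answer: 2*y**2*sin(y) + 4*y*cos(y) - 4*sin(y).


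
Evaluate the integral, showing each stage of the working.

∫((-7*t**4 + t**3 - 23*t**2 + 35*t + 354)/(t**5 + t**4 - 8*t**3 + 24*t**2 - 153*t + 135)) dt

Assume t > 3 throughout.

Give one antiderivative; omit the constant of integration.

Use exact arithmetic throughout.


Step 1. Decompose ∫((-7*t**4 + t**3 - 23*t**2 + 35*t + 354)/(t**5 + t**4 - 8*t**3 + 24*t**2 - 153*t + 135)) dt by partial fractions, (-7*t**4 + t**3 - 23*t**2 + 35*t + 354)/(t**5 + t**4 - 8*t**3 + 24*t**2 - 153*t + 135) = -1/(t**2 + 9) - 3/(t + 5) - 3/(t - 1) - 1/(t - 3): now ∫(-1/(t - 3)) dt + ∫(-3/(t - 1)) dt + ∫(-3/(t + 5)) dt + ∫(-1/(t**2 + 9)) dt.
Step 2. Evaluate the standard form [assuming t > -5]: now -3*log(t + 5) + ∫(-1/(t - 3)) dt + ∫(-3/(t - 1)) dt + ∫(-1/(t**2 + 9)) dt.
Step 3. Evaluate the standard form [assuming t > 3]: now -log(t - 3) - 3*log(t + 5) + ∫(-3/(t - 1)) dt + ∫(-1/(t**2 + 9)) dt.
Step 4. Evaluate the standard form [assuming t > 1]: now -log(t - 3) - 3*log(t - 1) - 3*log(t + 5) + ∫(-1/(t**2 + 9)) dt.
Step 5. Evaluate the standard form: now -log(t - 3) - 3*log(t - 1) - 3*log(t + 5) - atan(t/3)/3.
Answer: -log(t - 3) - 3*log(t - 1) - 3*log(t + 5) - atan(t/3)/3.


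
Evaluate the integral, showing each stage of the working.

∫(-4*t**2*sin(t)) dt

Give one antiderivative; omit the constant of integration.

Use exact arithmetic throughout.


Step 1. Integrate ∫(-4*t**2*sin(t)) dt by parts with u = t**2, dv = (-4*sin(t)) dt, so v = 4*cos(t): now 4*t**2*cos(t) + ∫(-8*t*cos(t)) dt.
Step 2. Integrate ∫(-8*t*cos(t)) dt by parts with u = t, dv = (-8*cos(t)) dt, so v = -8*sin(t): now 4*t**2*cos(t) - 8*t*sin(t) + ∫(8*sin(t)) dt.
Step 3. Evaluate the standard form: now 4*t**2*cos(t) - 8*t*sin(t) - 8*cos(t).
Answer: 4*t**2*cos(t) - 8*t*sin(t) - 8*cos(t).


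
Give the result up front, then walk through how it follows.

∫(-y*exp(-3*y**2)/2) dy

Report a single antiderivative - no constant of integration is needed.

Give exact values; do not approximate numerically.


The answer is exp(-3*y**2)/12.
Step 1. Substitute u = y**2, turning ∫(-y*exp(-3*y**2)/2) dy into ∫(-exp(-3*u)/4) du: now ∫(-exp(-3*u)/4) du.
Step 2. Evaluate the standard form: now exp(-3*u)/12.
Step 3. Substitute back u = y**2: now exp(-3*y**2)/12.
Answer: exp(-3*y**2)/12.


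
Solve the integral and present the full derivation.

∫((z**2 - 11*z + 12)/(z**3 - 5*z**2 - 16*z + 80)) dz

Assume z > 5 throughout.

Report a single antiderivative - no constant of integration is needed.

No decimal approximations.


Step 1. Decompose ∫((z**2 - 11*z + 12)/(z**3 - 5*z**2 - 16*z + 80)) dz by partial fractions, (z**2 - 11*z + 12)/(z**3 - 5*z**2 - 16*z + 80) = 1/(z + 4) + 2/(z - 4) - 2/(z - 5): now ∫(-2/(z - 5)) dz + ∫(2/(z - 4)) dz + ∫(1/(z + 4)) dz.
Step 2. Evaluate the standard form [assuming z > 5]: now -2*log(z - 5) + ∫(2/(z - 4)) dz + ∫(1/(z + 4)) dz.
Step 3. Evaluate the standard form [assuming z > -4]: now -2*log(z - 5) + log(z + 4) + ∫(2/(z - 4)) dz.
Step 4. Evaluate the standard form [assuming z > 4]: now -2*log(z - 5) + 2*log(z - 4) + log(z + 4).
Answer: -2*log(z - 5) + 2*log(z - 4) + log(z + 4).


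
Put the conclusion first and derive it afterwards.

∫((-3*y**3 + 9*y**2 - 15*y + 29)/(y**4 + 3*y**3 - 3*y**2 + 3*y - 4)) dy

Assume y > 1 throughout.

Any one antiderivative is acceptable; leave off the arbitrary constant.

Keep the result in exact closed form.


The answer is 2*log(y - 1) - 5*log(y + 4) - 4*atan(y).
Step 1. Decompose ∫((-3*y**3 + 9*y**2 - 15*y + 29)/(y**4 + 3*y**3 - 3*y**2 + 3*y - 4)) dy by partial fractions, (-3*y**3 + 9*y**2 - 15*y + 29)/(y**4 + 3*y**3 - 3*y**2 + 3*y - 4) = -4/(y**2 + 1) - 5/(y + 4) + 2/(y - 1): now ∫(2/(y - 1)) dy + ∫(-5/(y + 4)) dy + ∫(-4/(y**2 + 1)) dy.
Step 2. Evaluate the standard form [assuming y > 1]: now 2*log(y - 1) + ∫(-5/(y + 4)) dy + ∫(-4/(y**2 + 1)) dy.
Step 3. Evaluate the standard form [assuming y > -4]: now 2*log(y - 1) - 5*log(y + 4) + ∫(-4/(y**2 + 1)) dy.
Step 4. Evaluate the standard form: now 2*log(y - 1) - 5*log(y + 4) - 4*atan(y).
Answer: 2*log(y - 1) - 5*log(y + 4) - 4*atan(y).


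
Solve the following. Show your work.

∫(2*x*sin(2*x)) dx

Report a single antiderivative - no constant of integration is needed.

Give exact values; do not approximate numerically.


Step 1. Integrate ∫(2*x*sin(2*x)) dx by parts with u = x, dv = (2*sin(2*x)) dx, so v = -cos(2*x): now -x*cos(2*x) + ∫(cos(2*x)) dx.
Step 2. Evaluate the standard form: now -x*cos(2*x) + sin(2*x)/2.
Answer: -x*cos(2*x) + sin(2*x)/2.


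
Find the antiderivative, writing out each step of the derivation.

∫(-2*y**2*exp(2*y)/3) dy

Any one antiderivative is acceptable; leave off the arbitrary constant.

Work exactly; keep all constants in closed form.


Step 1. Integrate ∫(-2*y**2*exp(2*y)/3) dy by parts with u = y**2, dv = (-2*exp(2*y)/3) dy, so v = -exp(2*y)/3: now -y**2*exp(2*y)/3 + ∫(2*y*exp(2*y)/3) dy.
Step 2. Integrate ∫(2*y*exp(2*y)/3) dy by parts with u = y, dv = (2*exp(2*y)/3) dy, so v = exp(2*y)/3: now -y**2*exp(2*y)/3 + y*exp(2*y)/3 + ∫(-exp(2*y)/3) dy.
Step 3. Evaluate the standard form: now -y**2*exp(2*y)/3 + y*exp(2*y)/3 - exp(2*y)/6.
Answer: -y**2*exp(2*y)/3 + y*exp(2*y)/3 - exp(2*y)/6.


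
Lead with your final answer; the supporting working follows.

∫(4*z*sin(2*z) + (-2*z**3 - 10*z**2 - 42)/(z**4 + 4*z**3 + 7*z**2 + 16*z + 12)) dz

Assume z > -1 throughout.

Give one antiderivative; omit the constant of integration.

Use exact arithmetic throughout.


The answer is -2*z*cos(2*z) - 5*log(z + 1) + 3*log(z + 3) + sin(2*z) + atan(z/2).
Step 1. Rewrite: now ∫(4*z*sin(2*z)) dz + ∫((-2*z**3 - 10*z**2 - 42)/(z**4 + 4*z**3 + 7*z**2 + 16*z + 12)) dz.
Step 2. Decompose ∫((-2*z**3 - 10*z**2 - 42)/(z**4 + 4*z**3 + 7*z**2 + 16*z + 12)) dz by partial fractions, (-2*z**3 - 10*z**2 - 42)/(z**4 + 4*z**3 + 7*z**2 + 16*z + 12) = 2/(z**2 + 4) + 3/(z + 3) - 5/(z + 1): now ∫(4*z*sin(2*z)) dz + ∫(-5/(z + 1)) dz + ∫(3/(z + 3)) dz + ∫(2/(z**2 + 4)) dz.
Step 3. Evaluate the standard form [assuming z > -3]: now 3*log(z + 3) + ∫(4*z*sin(2*z)) dz + ∫(-5/(z + 1)) dz + ∫(2/(z**2 + 4)) dz.
Step 4. Evaluate the standard form [assuming z > -1]: now -5*log(z + 1) + 3*log(z + 3) + ∫(4*z*sin(2*z)) dz + ∫(2/(z**2 + 4)) dz.
Step 5. Evaluate the standard form: now -5*log(z + 1) + 3*log(z + 3) + atan(z/2) + ∫(4*z*sin(2*z)) dz.
Step 6. Integrate ∫(4*z*sin(2*z)) dz by parts with u = z, dv = (4*sin(2*z)) dz, so v = -2*cos(2*z): now -2*z*cos(2*z) - 5*log(z + 1) + 3*log(z + 3) + atan(z/2) + ∫(2*cos(2*z)) dz.
Step 7. Evaluate the standard form: now -2*z*cos(2*z) - 5*log(z + 1) + 3*log(z + 3) + sin(2*z) + atan(z/2).
Answer: -2*z*cos(2*z) - 5*log(z + 1) + 3*log(z + 3) + sin(2*z) + atan(z/2).


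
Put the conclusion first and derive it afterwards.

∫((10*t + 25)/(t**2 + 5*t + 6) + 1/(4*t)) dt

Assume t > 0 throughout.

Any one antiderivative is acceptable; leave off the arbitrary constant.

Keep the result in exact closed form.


The answer is log(t)/4 + 5*log(t + 2) + 5*log(t + 3).
Step 1. Rewrite: now ∫(1/(4*t)) dt + ∫((10*t + 25)/(t**2 + 5*t + 6)) dt.
Step 2. Decompose ∫((10*t + 25)/(t**2 + 5*t + 6)) dt by partial fractions, (10*t + 25)/(t**2 + 5*t + 6) = 5/(t + 3) + 5/(t + 2): now ∫(1/(4*t)) dt + ∫(5/(t + 2)) dt + ∫(5/(t + 3)) dt.
Step 3. Evaluate the standard form [assuming t > -2]: now 5*log(t + 2) + ∫(1/(4*t)) dt + ∫(5/(t + 3)) dt.
Step 4. Evaluate the standard form [assuming t > -3]: now 5*log(t + 2) + 5*log(t + 3) + ∫(1/(4*t)) dt.
Step 5. Evaluate the standard form [assuming t > 0]: now log(t)/4 + 5*log(t + 2) + 5*log(t + 3).
Answer: log(t)/4 + 5*log(t + 2) + 5*log(t + 3).


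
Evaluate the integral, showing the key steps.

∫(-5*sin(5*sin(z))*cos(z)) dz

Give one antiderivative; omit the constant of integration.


Step 1. Substitute u = sin(z), turning ∫(-5*sin(5*sin(z))*cos(z)) dz into ∫(-5*sin(5*u)) du: now ∫(-5*sin(5*u)) du.
Step 2. Evaluate the standard form: now cos(5*u).
Step 3. Substitute back u = sin(z): now cos(5*sin(z)).
Answer: cos(5*sin(z)).


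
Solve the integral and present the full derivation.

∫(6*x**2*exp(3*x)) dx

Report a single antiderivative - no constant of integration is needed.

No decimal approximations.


Step 1. Integrate ∫(6*x**2*exp(3*x)) dx by parts with u = x**2, dv = (6*exp(3*x)) dx, so v = 2*exp(3*x): now 2*x**2*exp(3*x) + ∫(-4*x*exp(3*x)) dx.
Step 2. Integrate ∫(-4*x*exp(3*x)) dx by parts with u = x, dv = (-4*exp(3*x)) dx, so v = -4*exp(3*x)/3: now 2*x**2*exp(3*x) - 4*x*exp(3*x)/3 + ∫(4*exp(3*x)/3) dx.
Step 3. Evaluate the standard form: now 2*x**2*exp(3*x) - 4*x*exp(3*x)/3 + 4*exp(3*x)/9.
Answer: 2*x**2*exp(3*x) - 4*x*exp(3*x)/3 + 4*exp(3*x)/9.


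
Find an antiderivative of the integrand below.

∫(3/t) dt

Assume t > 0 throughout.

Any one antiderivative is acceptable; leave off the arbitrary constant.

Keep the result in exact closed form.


Answer: 3*log(t).


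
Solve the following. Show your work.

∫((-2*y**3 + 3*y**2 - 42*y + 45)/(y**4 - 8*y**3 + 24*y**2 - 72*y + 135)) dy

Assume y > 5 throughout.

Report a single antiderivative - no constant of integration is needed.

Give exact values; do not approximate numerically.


Step 1. Decompose ∫((-2*y**3 + 3*y**2 - 42*y + 45)/(y**4 - 8*y**3 + 24*y**2 - 72*y + 135)) dy by partial fractions, (-2*y**3 + 3*y**2 - 42*y + 45)/(y**4 - 8*y**3 + 24*y**2 - 72*y + 135) = 3/(y**2 + 9) + 3/(y - 3) - 5/(y - 5): now ∫(-5/(y - 5)) dy + ∫(3/(y - 3)) dy + ∫(3/(y**2 + 9)) dy.
Step 2. Evaluate the standard form [assuming y > 3]: now 3*log(y - 3) + ∫(-5/(y - 5)) dy + ∫(3/(y**2 + 9)) dy.
Step 3. Evaluate the standard form [assuming y > 5]: now -5*log(y - 5) + 3*log(y - 3) + ∫(3/(y**2 + 9)) dy.
Step 4. Evaluate the standard form: now -5*log(y - 5) + 3*log(y - 3) + atan(y/3).
Answer: -5*log(y - 5) + 3*log(y - 3) + atan(y/3).


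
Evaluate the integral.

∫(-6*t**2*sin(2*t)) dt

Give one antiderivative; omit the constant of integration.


Answer: 3*t**2*cos(2*t) - 3*t*sin(2*t) - 3*cos(2*t)/2.


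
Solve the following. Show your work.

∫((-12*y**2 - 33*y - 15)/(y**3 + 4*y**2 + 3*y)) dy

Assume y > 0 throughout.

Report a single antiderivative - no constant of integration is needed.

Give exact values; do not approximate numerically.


Step 1. Decompose ∫((-12*y**2 - 33*y - 15)/(y**3 + 4*y**2 + 3*y)) dy by partial fractions, (-12*y**2 - 33*y - 15)/(y**3 + 4*y**2 + 3*y) = -4/(y + 3) - 3/(y + 1) - 5/y: now ∫(-5/y) dy + ∫(-3/(y + 1)) dy + ∫(-4/(y + 3)) dy.
Step 2. Evaluate the standard form [assuming y > 0]: now -5*log(y) + ∫(-3/(y + 1)) dy + ∫(-4/(y + 3)) dy.
Step 3. Evaluate the standard form [assuming y > -3]: now -5*log(y) - 4*log(y + 3) + ∫(-3/(y + 1)) dy.
Step 4. Evaluate the standard form [assuming y > -1]: now -5*log(y) - 3*log(y + 1) - 4*log(y + 3).
Answer: -5*log(y) - 3*log(y + 1) - 4*log(y + 3).


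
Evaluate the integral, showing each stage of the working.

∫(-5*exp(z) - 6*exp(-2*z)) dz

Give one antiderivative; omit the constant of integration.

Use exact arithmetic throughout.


Step 1. Rewrite: now ∫(-6*exp(-2*z)) dz + ∫(-5*exp(z)) dz.
Step 2. Evaluate the standard form: now ∫(-5*exp(z)) dz + 3*exp(-2*z).
Step 3. Evaluate the standard form: now -5*exp(z) + 3*exp(-2*z).
Answer: -5*exp(z) + 3*exp(-2*z).


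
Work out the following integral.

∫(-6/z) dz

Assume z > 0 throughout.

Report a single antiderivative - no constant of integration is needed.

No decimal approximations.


Answer: -6*log(z).


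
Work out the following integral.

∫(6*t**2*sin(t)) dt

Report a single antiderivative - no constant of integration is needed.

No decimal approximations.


Answer: -6*t**2*cos(t) + 12*t*sin(t) + 12*cos(t).


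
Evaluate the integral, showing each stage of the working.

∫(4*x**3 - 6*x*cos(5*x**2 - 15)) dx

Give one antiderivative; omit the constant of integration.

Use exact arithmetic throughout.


Step 1. Rewrite: now ∫(4*x**3) dx + ∫(-6*x*cos(5*x**2 - 15)) dx.
Step 2. Substitute u = x**2 - 3, turning ∫(-6*x*cos(5*x**2 - 15)) dx into ∫(-3*cos(5*u)) du: now ∫(4*x**3) dx + ∫(-3*cos(5*u)) du.
Step 3. Evaluate the standard form: now -3*sin(5*u)/5 + ∫(4*x**3) dx.
Step 4. Substitute back u = x**2 - 3: now -3*sin(5*x**2 - 15)/5 + ∫(4*x**3) dx.
Step 5. Evaluate the standard form: now x**4 - 3*sin(5*x**2 - 15)/5.
Answer: x**4 - 3*sin(5*x**2 - 15)/5.


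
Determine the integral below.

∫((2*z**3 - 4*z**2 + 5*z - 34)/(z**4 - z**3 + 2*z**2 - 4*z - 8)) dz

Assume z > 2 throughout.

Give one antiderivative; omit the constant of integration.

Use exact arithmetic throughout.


Answer: -log(z - 2) + 3*log(z + 1) + 3*atan(z/2)/2.


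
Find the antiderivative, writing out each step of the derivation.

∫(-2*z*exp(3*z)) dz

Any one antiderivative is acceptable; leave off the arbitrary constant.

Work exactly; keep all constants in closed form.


Step 1. Integrate ∫(-2*z*exp(3*z)) dz by parts with u = z, dv = (-2*exp(3*z)) dz, so v = -2*exp(3*z)/3: now -2*z*exp(3*z)/3 + ∫(2*exp(3*z)/3) dz.
Step 2. Evaluate the standard form: now -2*z*exp(3*z)/3 + 2*exp(3*z)/9.
Answer: -2*z*exp(3*z)/3 + 2*exp(3*z)/9.


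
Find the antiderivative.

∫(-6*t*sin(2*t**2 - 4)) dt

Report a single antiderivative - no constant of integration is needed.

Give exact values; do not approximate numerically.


Answer: 3*cos(2*t**2 - 4)/2.


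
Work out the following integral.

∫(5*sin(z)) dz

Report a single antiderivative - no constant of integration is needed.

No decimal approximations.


Answer: -5*cos(z).


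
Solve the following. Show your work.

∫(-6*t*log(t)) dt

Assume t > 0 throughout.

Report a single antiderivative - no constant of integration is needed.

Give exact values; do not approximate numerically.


Step 1. Integrate ∫(-6*t*log(t)) dt by parts with u = log(t), dv = (-6*t) dt, so v = -3*t**2 [assuming t > 0]: now -3*t**2*log(t) + ∫(3*t) dt.
Step 2. Evaluate the standard form: now -3*t**2*log(t) + 3*t**2/2.
Answer: -3*t**2*log(t) + 3*t**2/2.


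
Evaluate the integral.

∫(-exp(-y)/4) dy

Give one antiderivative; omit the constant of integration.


Answer: exp(-y)/4.


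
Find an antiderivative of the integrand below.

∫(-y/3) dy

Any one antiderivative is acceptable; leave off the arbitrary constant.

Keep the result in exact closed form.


Answer: -y**2/6.


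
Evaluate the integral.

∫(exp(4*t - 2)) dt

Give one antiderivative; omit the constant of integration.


Answer: exp(4*t - 2)/4.


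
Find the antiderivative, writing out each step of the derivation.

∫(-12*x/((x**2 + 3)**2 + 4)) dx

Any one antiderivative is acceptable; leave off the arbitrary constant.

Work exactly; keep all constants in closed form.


Step 1. Substitute u = x**2 + 3, turning ∫(-12*x/((x**2 + 3)**2 + 4)) dx into ∫(-6/(u**2 + 4)) du: now ∫(-6/(u**2 + 4)) du.
Step 2. Evaluate the standard form: now -3*atan(u/2).
Step 3. Substitute back u = x**2 + 3: now -3*atan(x**2/2 + 3/2).
Answer: -3*atan(x**2/2 + 3/2).


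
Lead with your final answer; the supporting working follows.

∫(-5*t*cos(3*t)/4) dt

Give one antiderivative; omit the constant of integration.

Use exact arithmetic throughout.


The answer is -5*t*sin(3*t)/12 - 5*cos(3*t)/36.
Step 1. Integrate ∫(-5*t*cos(3*t)/4) dt by parts with u = t, dv = (-5*cos(3*t)/4) dt, so v = -5*sin(3*t)/12: now -5*t*sin(3*t)/12 + ∫(5*sin(3*t)/12) dt.
Step 2. Evaluate the standard form: now -5*t*sin(3*t)/12 - 5*cos(3*t)/36.
Answer: -5*t*sin(3*t)/12 - 5*cos(3*t)/36.


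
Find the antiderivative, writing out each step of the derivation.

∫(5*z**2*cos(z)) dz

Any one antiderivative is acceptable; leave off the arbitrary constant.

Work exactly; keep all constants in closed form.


Step 1. Integrate ∫(5*z**2*cos(z)) dz by parts with u = z**2, dv = (5*cos(z)) dz, so v = 5*sin(z): now 5*z**2*sin(z) + ∫(-10*z*sin(z)) dz.
Step 2. Integrate ∫(-10*z*sin(z)) dz by parts with u = z, dv = (-10*sin(z)) dz, so v = 10*cos(z): now 5*z**2*sin(z) + 10*z*cos(z) + ∫(-10*cos(z)) dz.
Step 3. Evaluate the standard form: now 5*z**2*sin(z) + 10*z*cos(z) - 10*sin(z).
Answer: 5*z**2*sin(z) + 10*z*cos(z) - 10*sin(z).


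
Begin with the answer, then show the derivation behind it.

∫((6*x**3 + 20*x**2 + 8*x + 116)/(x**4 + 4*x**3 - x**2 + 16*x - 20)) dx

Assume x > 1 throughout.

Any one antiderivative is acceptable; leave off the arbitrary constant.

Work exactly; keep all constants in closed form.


The answer is 5*log(x - 1) + log(x + 5) - 2*atan(x/2).
Step 1. Decompose ∫((6*x**3 + 20*x**2 + 8*x + 116)/(x**4 + 4*x**3 - x**2 + 16*x - 20)) dx by partial fractions, (6*x**3 + 20*x**2 + 8*x + 116)/(x**4 + 4*x**3 - x**2 + 16*x - 20) = -4/(x**2 + 4) + 1/(x + 5) + 5/(x - 1): now ∫(5/(x - 1)) dx + ∫(1/(x + 5)) dx + ∫(-4/(x**2 + 4)) dx.
Step 2. Evaluate the standard form [assuming x > -5]: now log(x + 5) + ∫(5/(x - 1)) dx + ∫(-4/(x**2 + 4)) dx.
Step 3. Evaluate the standard form [assuming x > 1]: now 5*log(x - 1) + log(x + 5) + ∫(-4/(x**2 + 4)) dx.
Step 4. Evaluate the standard form: now 5*log(x - 1) + log(x + 5) - 2*atan(x/2).
Answer: 5*log(x - 1) + log(x + 5) - 2*atan(x/2).


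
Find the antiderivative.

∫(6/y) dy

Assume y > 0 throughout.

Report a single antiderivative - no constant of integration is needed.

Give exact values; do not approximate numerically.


Answer: 6*log(y).


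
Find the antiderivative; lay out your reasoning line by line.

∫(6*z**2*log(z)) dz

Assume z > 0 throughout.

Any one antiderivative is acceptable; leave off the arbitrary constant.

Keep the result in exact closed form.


Step 1. Integrate ∫(6*z**2*log(z)) dz by parts with u = log(z), dv = (6*z**2) dz, so v = 2*z**3 [assuming z > 0]: now 2*z**3*log(z) + ∫(-2*z**2) dz.
Step 2. Evaluate the standard form: now 2*z**3*log(z) - 2*z**3/3.
Answer: 2*z**3*log(z) - 2*z**3/3.


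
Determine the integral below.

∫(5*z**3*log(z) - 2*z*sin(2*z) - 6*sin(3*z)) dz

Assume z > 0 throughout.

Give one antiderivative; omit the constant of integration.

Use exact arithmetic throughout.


Answer: 5*z**4*log(z)/4 - 5*z**4/16 + z*cos(2*z) - sin(2*z)/2 + 2*cos(3*z).


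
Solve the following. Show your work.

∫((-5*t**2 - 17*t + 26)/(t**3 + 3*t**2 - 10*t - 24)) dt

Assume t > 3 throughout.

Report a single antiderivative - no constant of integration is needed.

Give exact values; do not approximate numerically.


Step 1. Decompose ∫((-5*t**2 - 17*t + 26)/(t**3 + 3*t**2 - 10*t - 24)) dt by partial fractions, (-5*t**2 - 17*t + 26)/(t**3 + 3*t**2 - 10*t - 24) = 1/(t + 4) - 4/(t + 2) - 2/(t - 3): now ∫(-2/(t - 3)) dt + ∫(-4/(t + 2)) dt + ∫(1/(t + 4)) dt.
Step 2. Evaluate the standard form [assuming t > -2]: now -4*log(t + 2) + ∫(-2/(t - 3)) dt + ∫(1/(t + 4)) dt.
Step 3. Evaluate the standard form [assuming t > -4]: now -4*log(t + 2) + log(t + 4) + ∫(-2/(t - 3)) dt.
Step 4. Evaluate the standard form [assuming t > 3]: now -2*log(t - 3) - 4*log(t + 2) + log(t + 4).
Answer: -2*log(t - 3) - 4*log(t + 2) + log(t + 4).


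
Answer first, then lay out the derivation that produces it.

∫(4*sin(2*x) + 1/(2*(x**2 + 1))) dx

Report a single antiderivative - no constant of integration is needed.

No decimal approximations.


The answer is -2*cos(2*x) + atan(x)/2.
Step 1. Rewrite: now ∫(1/(2*(x**2 + 1))) dx + ∫(4*sin(2*x)) dx.
Step 2. Evaluate the standard form: now atan(x)/2 + ∫(4*sin(2*x)) dx.
Step 3. Evaluate the standard form: now -2*cos(2*x) + atan(x)/2.
Answer: -2*cos(2*x) + atan(x)/2.


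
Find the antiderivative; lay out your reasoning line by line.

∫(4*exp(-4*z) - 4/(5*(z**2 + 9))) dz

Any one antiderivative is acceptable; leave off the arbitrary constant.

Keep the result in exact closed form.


Step 1. Rewrite: now ∫(-4/(5*(z**2 + 9))) dz + ∫(4*exp(-4*z)) dz.
Step 2. Evaluate the standard form: now ∫(-4/(5*(z**2 + 9))) dz - exp(-4*z).
Step 3. Evaluate the standard form: now -4*atan(z/3)/15 - exp(-4*z).
Answer: -4*atan(z/3)/15 - exp(-4*z).


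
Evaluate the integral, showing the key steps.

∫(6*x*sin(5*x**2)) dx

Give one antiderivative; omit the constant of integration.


Step 1. Substitute u = x**2, turning ∫(6*x*sin(5*x**2)) dx into ∫(3*sin(5*u)) du: now ∫(3*sin(5*u)) du.
Step 2. Evaluate the standard form: now -3*cos(5*u)/5.
Step 3. Substitute back u = x**2: now -3*cos(5*x**2)/5.
Answer: -3*cos(5*x**2)/5.


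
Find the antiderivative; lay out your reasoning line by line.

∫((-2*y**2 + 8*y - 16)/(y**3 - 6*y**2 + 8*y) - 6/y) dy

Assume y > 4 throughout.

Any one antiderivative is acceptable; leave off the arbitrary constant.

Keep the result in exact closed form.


Step 1. Rewrite: now ∫(-6/y) dy + ∫((-2*y**2 + 8*y - 16)/(y**3 - 6*y**2 + 8*y)) dy.
Step 2. Evaluate the standard form [assuming y > 0]: now -6*log(y) + ∫((-2*y**2 + 8*y - 16)/(y**3 - 6*y**2 + 8*y)) dy.
Step 3. Decompose ∫((-2*y**2 + 8*y - 16)/(y**3 - 6*y**2 + 8*y)) dy by partial fractions, (-2*y**2 + 8*y - 16)/(y**3 - 6*y**2 + 8*y) = 2/(y - 2) - 2/(y - 4) - 2/y: now -6*log(y) + ∫(-2/y) dy + ∫(-2/(y - 4)) dy + ∫(2/(y - 2)) dy.
Step 4. Evaluate the standard form [assuming y > 0]: now -8*log(y) + ∫(-2/(y - 4)) dy + ∫(2/(y - 2)) dy.
Step 5. Evaluate the standard form [assuming y > 2]: now -8*log(y) + 2*log(y - 2) + ∫(-2/(y - 4)) dy.
Step 6. Evaluate the standard form [assuming y > 4]: now -8*log(y) - 2*log(y - 4) + 2*log(y - 2).
Answer: -8*log(y) - 2*log(y - 4) + 2*log(y - 2).


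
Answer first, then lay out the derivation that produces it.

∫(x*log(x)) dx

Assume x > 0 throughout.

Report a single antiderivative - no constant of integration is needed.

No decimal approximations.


The answer is x**2*log(x)/2 - x**2/4.
Step 1. Integrate ∫(x*log(x)) dx by parts with u = log(x), dv = (x) dx, so v = x**2/2 [assuming x > 0]: now x**2*log(x)/2 + ∫(-x/2) dx.
Step 2. Evaluate the standard form: now x**2*log(x)/2 - x**2/4.
Answer: x**2*log(x)/2 - x**2/4.


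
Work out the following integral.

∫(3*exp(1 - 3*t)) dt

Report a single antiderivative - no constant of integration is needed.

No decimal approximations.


Answer: -exp(1 - 3*t).


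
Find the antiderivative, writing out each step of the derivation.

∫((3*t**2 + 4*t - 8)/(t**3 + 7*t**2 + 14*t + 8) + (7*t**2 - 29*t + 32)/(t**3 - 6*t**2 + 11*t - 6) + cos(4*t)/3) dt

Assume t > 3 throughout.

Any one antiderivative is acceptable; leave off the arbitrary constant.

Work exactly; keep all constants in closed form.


Step 1. Rewrite: now ∫((3*t**2 + 4*t - 8)/(t**3 + 7*t**2 + 14*t + 8)) dt + ∫((7*t**2 - 29*t + 32)/(t**3 - 6*t**2 + 11*t - 6)) dt + ∫(cos(4*t)/3) dt.
Step 2. Decompose ∫((7*t**2 - 29*t + 32)/(t**3 - 6*t**2 + 11*t - 6)) dt by partial fractions, (7*t**2 - 29*t + 32)/(t**3 - 6*t**2 + 11*t - 6) = 5/(t - 1) - 2/(t - 2) + 4/(t - 3): now ∫((3*t**2 + 4*t - 8)/(t**3 + 7*t**2 + 14*t + 8)) dt + ∫(4/(t - 3)) dt + ∫(-2/(t - 2)) dt + ∫(5/(t - 1)) dt + ∫(cos(4*t)/3) dt.
Step 3. Evaluate the standard form [assuming t > 3]: now 4*log(t - 3) + ∫((3*t**2 + 4*t - 8)/(t**3 + 7*t**2 + 14*t + 8)) dt + ∫(-2/(t - 2)) dt + ∫(5/(t - 1)) dt + ∫(cos(4*t)/3) dt.
Step 4. Evaluate the standard form [assuming t > 2]: now 4*log(t - 3) - 2*log(t - 2) + ∫((3*t**2 + 4*t - 8)/(t**3 + 7*t**2 + 14*t + 8)) dt + ∫(5/(t - 1)) dt + ∫(cos(4*t)/3) dt.
Step 5. Evaluate the standard form [assuming t > 1]: now 4*log(t - 3) - 2*log(t - 2) + 5*log(t - 1) + ∫((3*t**2 + 4*t - 8)/(t**3 + 7*t**2 + 14*t + 8)) dt + ∫(cos(4*t)/3) dt.
Step 6. Decompose ∫((3*t**2 + 4*t - 8)/(t**3 + 7*t**2 + 14*t + 8)) dt by partial fractions, (3*t**2 + 4*t - 8)/(t**3 + 7*t**2 + 14*t + 8) = 4/(t + 4) + 2/(t + 2) - 3/(t + 1): now 4*log(t - 3) - 2*log(t - 2) + 5*log(t - 1) + ∫(-3/(t + 1)) dt + ∫(2/(t + 2)) dt + ∫(4/(t + 4)) dt + ∫(cos(4*t)/3) dt.
Step 7. Evaluate the standard form [assuming t > -2]: now 4*log(t - 3) - 2*log(t - 2) + 5*log(t - 1) + 2*log(t + 2) + ∫(-3/(t + 1)) dt + ∫(4/(t + 4)) dt + ∫(cos(4*t)/3) dt.
Step 8. Evaluate the standard form [assuming t > -1]: now 4*log(t - 3) - 2*log(t - 2) + 5*log(t - 1) - 3*log(t + 1) + 2*log(t + 2) + ∫(4/(t + 4)) dt + ∫(cos(4*t)/3) dt.
Step 9. Evaluate the standard form [assuming t > -4]: now 4*log(t - 3) - 2*log(t - 2) + 5*log(t - 1) - 3*log(t + 1) + 2*log(t + 2) + 4*log(t + 4) + ∫(cos(4*t)/3) dt.
Step 10. Evaluate the standard form: now 4*log(t - 3) - 2*log(t - 2) + 5*log(t - 1) - 3*log(t + 1) + 2*log(t + 2) + 4*log(t + 4) + sin(4*t)/12.
Answer: 4*log(t - 3) - 2*log(t - 2) + 5*log(t - 1) - 3*log(t + 1) + 2*log(t + 2) + 4*log(t + 4) + sin(4*t)/12.


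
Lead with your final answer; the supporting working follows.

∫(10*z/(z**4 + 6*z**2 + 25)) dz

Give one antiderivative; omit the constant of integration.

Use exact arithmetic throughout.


The answer is 5*atan(z**2/4 + 3/4)/4.
Step 1. Substitute u = z**2 + 3, turning ∫(10*z/(z**4 + 6*z**2 + 25)) dz into ∫(5/(u**2 + 16)) du: now ∫(5/(u**2 + 16)) du.
Step 2. Evaluate the standard form: now 5*atan(u/4)/4.
Step 3. Substitute back u = z**2 + 3: now 5*atan(z**2/4 + 3/4)/4.
Answer: 5*atan(z**2/4 + 3/4)/4.


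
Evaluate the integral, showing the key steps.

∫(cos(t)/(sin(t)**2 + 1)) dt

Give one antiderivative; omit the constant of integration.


Step 1. Substitute u = sin(t), turning ∫(cos(t)/(sin(t)**2 + 1)) dt into ∫(1/(u**2 + 1)) du: now ∫(1/(u**2 + 1)) du.
Step 2. Evaluate the standard form: now atan(u).
Step 3. Substitute back u = sin(t): now atan(sin(t)).
Answer: atan(sin(t)).


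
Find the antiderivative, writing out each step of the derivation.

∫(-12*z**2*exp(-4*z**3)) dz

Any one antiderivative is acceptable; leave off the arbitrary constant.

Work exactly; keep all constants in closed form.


Step 1. Substitute u = z**3, turning ∫(-12*z**2*exp(-4*z**3)) dz into ∫(-4*exp(-4*u)) du: now ∫(-4*exp(-4*u)) du.
Step 2. Evaluate the standard form: now exp(-4*u).
Step 3. Substitute back u = z**3: now exp(-4*z**3).
Answer: exp(-4*z**3).


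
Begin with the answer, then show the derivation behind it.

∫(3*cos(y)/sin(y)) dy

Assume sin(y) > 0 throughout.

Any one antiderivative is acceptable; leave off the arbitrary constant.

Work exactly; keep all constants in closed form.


The answer is 3*log(sin(y)).
Step 1. Substitute u = sin(y), turning ∫(3*cos(y)/sin(y)) dy into ∫(3/u) du: now ∫(3/u) du.
Step 2. Evaluate the standard form [assuming u > 0]: now 3*log(u).
Step 3. Substitute back u = sin(y): now 3*log(sin(y)).
Answer: 3*log(sin(y)).


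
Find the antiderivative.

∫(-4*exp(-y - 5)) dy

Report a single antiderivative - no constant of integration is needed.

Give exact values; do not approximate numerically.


Answer: 4*exp(-y - 5).


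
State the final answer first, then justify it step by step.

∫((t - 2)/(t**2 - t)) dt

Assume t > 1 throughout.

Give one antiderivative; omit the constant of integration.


The answer is 2*log(t) - log(t - 1).
Step 1. Decompose ∫((t - 2)/(t**2 - t)) dt by partial fractions, (t - 2)/(t**2 - t) = -1/(t - 1) + 2/t: now ∫(2/t) dt + ∫(-1/(t - 1)) dt.
Step 2. Evaluate the standard form [assuming t > 1]: now -log(t - 1) + ∫(2/t) dt.
Step 3. Evaluate the standard form [assuming t > 0]: now 2*log(t) - log(t - 1).
Answer: 2*log(t) - log(t - 1).


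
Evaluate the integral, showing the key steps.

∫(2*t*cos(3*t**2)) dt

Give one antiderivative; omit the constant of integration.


Step 1. Substitute u = t**2, turning ∫(2*t*cos(3*t**2)) dt into ∫(cos(3*u)) du: now ∫(cos(3*u)) du.
Step 2. Evaluate the standard form: now sin(3*u)/3.
Step 3. Substitute back u = t**2: now sin(3*t**2)/3.
Answer: sin(3*t**2)/3.


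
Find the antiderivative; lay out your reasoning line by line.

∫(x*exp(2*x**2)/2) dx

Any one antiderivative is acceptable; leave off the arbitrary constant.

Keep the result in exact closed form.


Step 1. Substitute u = x**2, turning ∫(x*exp(2*x**2)/2) dx into ∫(exp(2*u)/4) du: now ∫(exp(2*u)/4) du.
Step 2. Evaluate the standard form: now exp(2*u)/8.
Step 3. Substitute back u = x**2: now exp(2*x**2)/8.
Answer: exp(2*x**2)/8.
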